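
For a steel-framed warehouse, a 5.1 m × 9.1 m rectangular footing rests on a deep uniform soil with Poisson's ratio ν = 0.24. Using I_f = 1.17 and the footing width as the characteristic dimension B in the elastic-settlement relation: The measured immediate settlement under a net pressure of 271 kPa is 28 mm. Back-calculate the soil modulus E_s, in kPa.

S_e = q·B·(1−ν²)/E_s · I_f  ⇒  E_s = q·B·(1−ν²)·I_f / S_e.
E_s = 271 × 5.1 × 0.9424 × 1.17 / 0.028 = 54430 kPa

E_s ≈ 54400 kPa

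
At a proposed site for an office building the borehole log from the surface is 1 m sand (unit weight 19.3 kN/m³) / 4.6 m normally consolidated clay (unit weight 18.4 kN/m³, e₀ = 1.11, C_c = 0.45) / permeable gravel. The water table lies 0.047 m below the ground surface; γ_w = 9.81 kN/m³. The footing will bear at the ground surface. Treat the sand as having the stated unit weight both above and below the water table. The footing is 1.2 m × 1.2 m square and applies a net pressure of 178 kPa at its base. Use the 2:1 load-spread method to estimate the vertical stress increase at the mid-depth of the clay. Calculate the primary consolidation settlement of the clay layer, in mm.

Mid-depth of clay below the ground surface: z = 1 + 4.6/2 = 3.3 m.
Total vertical stress at mid-clay: σ_v = 19.3×1 + 18.4×2.3 = 61.62 kPa.
Pore pressure: u = 9.81×(3.3 − 0.047) = 31.912 kPa.
Initial effective stress: σ'_0 = σ_v − u = 61.62 − 31.912 = 29.708 kPa.
Stress increase at mid-clay by the 2:1 spreading method:
Δσ = qBL/((B+z)(L+z)) = 178×1.2×1.2/((1.2+3.3)(1.2+3.3)) = 12.658 kPa
Final effective stress: σ'_f = σ'_0 + Δσ = 29.708 + 12.658 = 42.366 kPa.
Normally consolidated clay, so the full stress increment lies on the virgin compression line:
S_c = C_c·H/(1+e₀)·log₁₀(σ'_f/σ'_0) = 0.45×4.6/(1+1.11)×log₁₀(42.366/29.708)
    = 0.98104 × 0.15414 = 0.1512 m

S_c ≈ 151 mm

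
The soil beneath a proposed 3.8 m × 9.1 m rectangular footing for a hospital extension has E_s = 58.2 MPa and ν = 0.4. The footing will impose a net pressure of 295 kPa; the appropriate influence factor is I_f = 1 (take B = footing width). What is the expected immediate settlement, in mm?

S_e ≈ 16.2 mm

Immediate (elastic) settlement: S_e = q·B·(1−ν²)/E_s · I_f.
E_s = 58.2 MPa = 58200 kPa.
S_e = 295 × 3.8 × (1 − 0.4²) / 58200 × 1
    = 295 × 3.8 × 0.84 / 58200 × 1
    = 0.01618 m = 16.18 mm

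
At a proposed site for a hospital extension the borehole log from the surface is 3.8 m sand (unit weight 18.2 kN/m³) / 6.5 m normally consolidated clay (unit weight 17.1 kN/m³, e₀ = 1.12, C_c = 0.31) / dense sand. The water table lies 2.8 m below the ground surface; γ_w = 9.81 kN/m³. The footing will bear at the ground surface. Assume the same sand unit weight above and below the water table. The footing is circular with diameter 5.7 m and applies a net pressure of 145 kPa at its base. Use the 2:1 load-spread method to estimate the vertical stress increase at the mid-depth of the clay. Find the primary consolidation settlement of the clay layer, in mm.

S_c ≈ 124 mm

Mid-depth of clay below the ground surface: z = 3.8 + 6.5/2 = 7.05 m.
Total vertical stress at mid-clay: σ_v = 18.2×3.8 + 17.1×3.25 = 124.73 kPa.
Pore pressure: u = 9.81×(7.05 − 2.8) = 41.693 kPa.
Initial effective stress: σ'_0 = σ_v − u = 124.73 − 41.693 = 83.037 kPa.
Stress increase at mid-clay by the 2:1 spreading method:
Δσ ≈ qD²/(D+z)² = 145×5.7²/(5.7+7.05)² = 28.98 kPa
Final effective stress: σ'_f = σ'_0 + Δσ = 83.037 + 28.98 = 112.02 kPa.
Normally consolidated clay, so the full stress increment lies on the virgin compression line:
S_c = C_c·H/(1+e₀)·log₁₀(σ'_f/σ'_0) = 0.31×6.5/(1+1.12)×log₁₀(112.02/83.037)
    = 0.95047 × 0.13002 = 0.1236 m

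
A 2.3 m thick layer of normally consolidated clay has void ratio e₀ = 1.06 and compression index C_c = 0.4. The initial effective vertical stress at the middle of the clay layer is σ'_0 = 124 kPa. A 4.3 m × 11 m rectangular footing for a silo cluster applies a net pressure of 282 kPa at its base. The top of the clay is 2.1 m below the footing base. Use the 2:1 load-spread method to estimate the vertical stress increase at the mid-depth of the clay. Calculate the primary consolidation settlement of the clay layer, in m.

Mid-depth of clay below the footing base: z = 2.1 + 2.3/2 = 3.25 m.
Stress increase at mid-clay by the 2:1 spreading method:
Δσ = qBL/((B+z)(L+z)) = 282×4.3×11/((4.3+3.25)(11+3.25)) = 123.98 kPa
Final effective stress: σ'_f = σ'_0 + Δσ = 124 + 123.98 = 247.98 kPa.
Normally consolidated clay, so the full stress increment lies on the virgin compression line:
S_c = C_c·H/(1+e₀)·log₁₀(σ'_f/σ'_0) = 0.4×2.3/(1+1.06)×log₁₀(247.98/124)
    = 0.4466 × 0.30099 = 0.1344 m

S_c ≈ 0.134 m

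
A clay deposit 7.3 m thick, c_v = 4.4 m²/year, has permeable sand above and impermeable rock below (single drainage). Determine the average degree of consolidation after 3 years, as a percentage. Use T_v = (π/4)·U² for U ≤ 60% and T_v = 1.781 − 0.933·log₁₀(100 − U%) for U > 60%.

Drainage path length: H_d = H = 7.3 m (single drainage).
T_v = c_v·t/H_d² = 4.4×3/7.3² = 0.2477.
T_v = 0.2477 corresponds to the U ≤ 60% branch:
U = √(4T_v/π) = 0.5616

U ≈ 56.2 %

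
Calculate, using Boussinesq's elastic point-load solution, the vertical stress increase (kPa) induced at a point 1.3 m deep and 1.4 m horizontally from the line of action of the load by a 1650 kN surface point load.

Δσ_z ≈ 68 kPa

Boussinesq vertical stress below a point load on an elastic half-space:
Δσ_z = 3P/(2πz²) · [1 + (r/z)²]^(−5/2)
r/z = 1.4/1.3 = 1.0769; [1+(r/z)²]^(−5/2) = 0.14588.
Δσ_z = 3×1650/(2π×1.3²) × 0.14588 = 466.16 × 0.14588 = 68 kPa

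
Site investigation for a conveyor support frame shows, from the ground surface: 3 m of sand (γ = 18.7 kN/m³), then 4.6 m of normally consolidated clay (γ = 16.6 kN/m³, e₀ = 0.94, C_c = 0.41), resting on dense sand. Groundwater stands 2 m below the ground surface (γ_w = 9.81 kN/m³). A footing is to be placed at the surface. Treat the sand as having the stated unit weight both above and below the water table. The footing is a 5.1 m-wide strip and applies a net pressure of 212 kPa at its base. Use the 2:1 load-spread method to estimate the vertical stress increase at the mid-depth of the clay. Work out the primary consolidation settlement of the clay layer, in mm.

S_c ≈ 416 mm

Mid-depth of clay below the ground surface: z = 3 + 4.6/2 = 5.3 m.
Total vertical stress at mid-clay: σ_v = 18.7×3 + 16.6×2.3 = 94.28 kPa.
Pore pressure: u = 9.81×(5.3 − 2) = 32.373 kPa.
Initial effective stress: σ'_0 = σ_v − u = 94.28 − 32.373 = 61.907 kPa.
Stress increase at mid-clay by the 2:1 spreading method:
Δσ = qB/(B+z) = 212×5.1/(5.1+5.3) = 103.96 kPa
Final effective stress: σ'_f = σ'_0 + Δσ = 61.907 + 103.96 = 165.87 kPa.
Normally consolidated clay, so the full stress increment lies on the virgin compression line:
S_c = C_c·H/(1+e₀)·log₁₀(σ'_f/σ'_0) = 0.41×4.6/(1+0.94)×log₁₀(165.87/61.907)
    = 0.97216 × 0.42803 = 0.4161 m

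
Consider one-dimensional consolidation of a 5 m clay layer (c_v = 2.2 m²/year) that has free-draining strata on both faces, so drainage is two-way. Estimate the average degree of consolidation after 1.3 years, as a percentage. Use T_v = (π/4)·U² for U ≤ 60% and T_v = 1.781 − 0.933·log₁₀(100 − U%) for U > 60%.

Drainage path length: H_d = H/2 = 2.5 m (double drainage).
T_v = c_v·t/H_d² = 2.2×1.3/2.5² = 0.4576.
T_v = 0.4576 corresponds to the U > 60% branch:
U = 1 − 10^((1.781 − T_v)/0.933)/100 = 0.7379

U ≈ 73.8 %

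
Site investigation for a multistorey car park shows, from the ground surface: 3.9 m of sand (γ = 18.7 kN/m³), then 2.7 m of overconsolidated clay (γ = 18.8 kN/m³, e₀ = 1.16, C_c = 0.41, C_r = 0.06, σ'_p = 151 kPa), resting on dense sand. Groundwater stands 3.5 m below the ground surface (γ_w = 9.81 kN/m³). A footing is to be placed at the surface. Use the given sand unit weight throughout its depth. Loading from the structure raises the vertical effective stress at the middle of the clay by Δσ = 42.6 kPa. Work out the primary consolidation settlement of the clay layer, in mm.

S_c ≈ 13.7 mm

Mid-depth of clay below the ground surface: z = 3.9 + 2.7/2 = 5.25 m.
Total vertical stress at mid-clay: σ_v = 18.7×3.9 + 18.8×1.35 = 98.31 kPa.
Pore pressure: u = 9.81×(5.25 − 3.5) = 17.168 kPa.
Initial effective stress: σ'_0 = σ_v − u = 98.31 − 17.168 = 81.142 kPa.
Final effective stress: σ'_f = 81.142 + 42.6 = 123.74 kPa.
σ'_f = 123.74 ≤ σ'_p = 151 kPa, so the clay remains overconsolidated and only the recompression index applies:
S_c = C_r·H/(1+e₀)·log₁₀(σ'_f/σ'_0) = 0.06×2.7/2.16×log₁₀(123.74/81.142)
    = 0.075 × 0.18326 = 0.01374 m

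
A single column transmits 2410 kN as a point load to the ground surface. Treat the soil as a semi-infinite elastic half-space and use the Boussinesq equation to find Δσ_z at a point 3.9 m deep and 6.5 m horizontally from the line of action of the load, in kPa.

Boussinesq vertical stress below a point load on an elastic half-space:
Δσ_z = 3P/(2πz²) · [1 + (r/z)²]^(−5/2)
r/z = 6.5/3.9 = 1.6667; [1+(r/z)²]^(−5/2) = 0.03605.
Δσ_z = 3×2410/(2π×3.9²) × 0.03605 = 75.654 × 0.03605 = 2.727 kPa

Δσ_z ≈ 2.73 kPa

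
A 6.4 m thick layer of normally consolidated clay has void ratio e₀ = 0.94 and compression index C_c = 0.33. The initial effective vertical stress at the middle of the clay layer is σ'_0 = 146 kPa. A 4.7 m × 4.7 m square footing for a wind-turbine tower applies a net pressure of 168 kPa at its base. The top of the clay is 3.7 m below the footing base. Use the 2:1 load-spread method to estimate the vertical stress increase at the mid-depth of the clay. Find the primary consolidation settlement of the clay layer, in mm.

Mid-depth of clay below the footing base: z = 3.7 + 6.4/2 = 6.9 m.
Stress increase at mid-clay by the 2:1 spreading method:
Δσ = qBL/((B+z)(L+z)) = 168×4.7×4.7/((4.7+6.9)(4.7+6.9)) = 27.58 kPa
Final effective stress: σ'_f = σ'_0 + Δσ = 146 + 27.58 = 173.58 kPa.
Normally consolidated clay, so the full stress increment lies on the virgin compression line:
S_c = C_c·H/(1+e₀)·log₁₀(σ'_f/σ'_0) = 0.33×6.4/(1+0.94)×log₁₀(173.58/146)
    = 1.0887 × 0.075147 = 0.08181 m

S_c ≈ 81.8 mm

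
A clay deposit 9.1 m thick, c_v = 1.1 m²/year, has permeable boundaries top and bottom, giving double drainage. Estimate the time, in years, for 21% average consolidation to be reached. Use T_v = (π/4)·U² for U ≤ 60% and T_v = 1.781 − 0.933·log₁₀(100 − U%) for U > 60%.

Drainage path length: H_d = H/2 = 4.55 m (double drainage).
U ≤ 60%: T_v = (π/4)·U² = (π/4)×0.21² = 0.034636.
t = T_v·H_d²/c_v = 0.034636×4.55²/1.1 = 0.6519 years.

t ≈ 0.652 years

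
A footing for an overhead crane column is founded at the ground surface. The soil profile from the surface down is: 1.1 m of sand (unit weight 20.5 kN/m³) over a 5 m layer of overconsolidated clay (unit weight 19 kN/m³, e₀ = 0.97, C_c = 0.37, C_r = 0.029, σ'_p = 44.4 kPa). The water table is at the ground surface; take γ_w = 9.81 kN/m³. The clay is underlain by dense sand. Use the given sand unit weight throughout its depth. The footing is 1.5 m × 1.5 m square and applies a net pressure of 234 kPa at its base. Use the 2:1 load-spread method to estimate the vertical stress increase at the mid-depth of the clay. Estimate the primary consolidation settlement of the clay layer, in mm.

S_c ≈ 95 mm

Mid-depth of clay below the ground surface: z = 1.1 + 5/2 = 3.6 m.
Total vertical stress at mid-clay: σ_v = 20.5×1.1 + 19×2.5 = 70.05 kPa.
Pore pressure: u = 9.81×(3.6 − 0) = 35.316 kPa.
Initial effective stress: σ'_0 = σ_v − u = 70.05 − 35.316 = 34.734 kPa.
Stress increase at mid-clay by the 2:1 spreading method:
Δσ = qBL/((B+z)(L+z)) = 234×1.5×1.5/((1.5+3.6)(1.5+3.6)) = 20.242 kPa
Final effective stress: σ'_f = 34.734 + 20.242 = 54.976 kPa.
σ'_f = 54.976 > σ'_p = 44.4 kPa, so the stress path crosses the preconsolidation pressure — recompression up to σ'_p, then virgin compression beyond:
S_c = H/(1+e₀)·[C_r·log₁₀(σ'_p/σ'_0) + C_c·log₁₀(σ'_f/σ'_p)]
    = 5/1.97 × [0.029×log₁₀(44.4/34.734) + 0.37×log₁₀(54.976/44.4)]
    = 2.5381 × [0.0030922 + 0.034332] = 0.09499 m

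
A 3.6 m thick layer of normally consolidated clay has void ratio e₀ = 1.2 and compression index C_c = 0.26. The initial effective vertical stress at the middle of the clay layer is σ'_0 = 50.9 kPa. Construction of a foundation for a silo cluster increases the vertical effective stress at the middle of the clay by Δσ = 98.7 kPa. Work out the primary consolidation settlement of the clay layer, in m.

S_c ≈ 0.199 m

Final effective stress: σ'_f = σ'_0 + Δσ = 50.9 + 98.7 = 149.6 kPa.
Normally consolidated clay, so the full stress increment lies on the virgin compression line:
S_c = C_c·H/(1+e₀)·log₁₀(σ'_f/σ'_0) = 0.26×3.6/(1+1.2)×log₁₀(149.6/50.9)
    = 0.42545 × 0.46821 = 0.1992 m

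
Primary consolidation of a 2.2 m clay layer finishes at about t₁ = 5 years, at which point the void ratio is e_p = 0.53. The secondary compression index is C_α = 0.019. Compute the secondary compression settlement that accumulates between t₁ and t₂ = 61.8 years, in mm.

S_s ≈ 29.8 mm

Secondary compression: S_s = C_α·H/(1+e_p)·log₁₀(t₂/t₁)
S_s = 0.019×2.2/(1+0.53)×log₁₀(61.8/5)
    = 0.02732 × 1.092 = 0.02983 m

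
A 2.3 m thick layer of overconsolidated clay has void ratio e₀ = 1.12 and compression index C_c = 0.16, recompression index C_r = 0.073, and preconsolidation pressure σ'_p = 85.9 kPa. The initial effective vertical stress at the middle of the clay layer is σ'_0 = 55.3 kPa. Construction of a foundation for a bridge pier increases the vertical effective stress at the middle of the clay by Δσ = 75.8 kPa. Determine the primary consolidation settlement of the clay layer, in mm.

Final effective stress: σ'_f = 55.3 + 75.8 = 131.1 kPa.
σ'_f = 131.1 > σ'_p = 85.9 kPa, so the stress path crosses the preconsolidation pressure — recompression up to σ'_p, then virgin compression beyond:
S_c = H/(1+e₀)·[C_r·log₁₀(σ'_p/σ'_0) + C_c·log₁₀(σ'_f/σ'_p)]
    = 2.3/2.12 × [0.073×log₁₀(85.9/55.3) + 0.16×log₁₀(131.1/85.9)]
    = 1.0849 × [0.013963 + 0.029378] = 0.04702 m

S_c ≈ 47 mm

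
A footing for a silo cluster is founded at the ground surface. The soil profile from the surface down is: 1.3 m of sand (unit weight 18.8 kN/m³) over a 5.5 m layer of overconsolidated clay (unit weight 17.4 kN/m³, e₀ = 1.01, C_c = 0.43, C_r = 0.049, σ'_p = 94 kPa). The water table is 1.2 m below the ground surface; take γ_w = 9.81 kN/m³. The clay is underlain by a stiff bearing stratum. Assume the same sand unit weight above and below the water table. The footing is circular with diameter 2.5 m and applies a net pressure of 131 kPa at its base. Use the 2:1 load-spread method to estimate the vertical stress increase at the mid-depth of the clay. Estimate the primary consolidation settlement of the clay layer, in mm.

Mid-depth of clay below the ground surface: z = 1.3 + 5.5/2 = 4.05 m.
Total vertical stress at mid-clay: σ_v = 18.8×1.3 + 17.4×2.75 = 72.29 kPa.
Pore pressure: u = 9.81×(4.05 − 1.2) = 27.959 kPa.
Initial effective stress: σ'_0 = σ_v − u = 72.29 − 27.959 = 44.331 kPa.
Stress increase at mid-clay by the 2:1 spreading method:
Δσ ≈ qD²/(D+z)² = 131×2.5²/(2.5+4.05)² = 19.084 kPa
Final effective stress: σ'_f = 44.331 + 19.084 = 63.415 kPa.
σ'_f = 63.415 ≤ σ'_p = 94 kPa, so the clay remains overconsolidated and only the recompression index applies:
S_c = C_r·H/(1+e₀)·log₁₀(σ'_f/σ'_0) = 0.049×5.5/2.01×log₁₀(63.415/44.331)
    = 0.13408 × 0.15548 = 0.02085 m

S_c ≈ 20.8 mm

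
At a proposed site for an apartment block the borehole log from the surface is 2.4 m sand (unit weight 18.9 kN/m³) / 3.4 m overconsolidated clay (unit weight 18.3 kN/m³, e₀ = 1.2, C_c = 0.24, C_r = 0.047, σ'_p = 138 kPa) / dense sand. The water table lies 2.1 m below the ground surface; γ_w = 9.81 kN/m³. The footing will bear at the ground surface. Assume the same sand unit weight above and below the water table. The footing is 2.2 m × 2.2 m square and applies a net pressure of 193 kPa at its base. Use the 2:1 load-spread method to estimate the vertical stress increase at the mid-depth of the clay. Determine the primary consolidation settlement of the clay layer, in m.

S_c ≈ 0.0109 m

Mid-depth of clay below the ground surface: z = 2.4 + 3.4/2 = 4.1 m.
Total vertical stress at mid-clay: σ_v = 18.9×2.4 + 18.3×1.7 = 76.47 kPa.
Pore pressure: u = 9.81×(4.1 − 2.1) = 19.62 kPa.
Initial effective stress: σ'_0 = σ_v − u = 76.47 − 19.62 = 56.85 kPa.
Stress increase at mid-clay by the 2:1 spreading method:
Δσ = qBL/((B+z)(L+z)) = 193×2.2×2.2/((2.2+4.1)(2.2+4.1)) = 23.535 kPa
Final effective stress: σ'_f = 56.85 + 23.535 = 80.385 kPa.
σ'_f = 80.385 ≤ σ'_p = 138 kPa, so the clay remains overconsolidated and only the recompression index applies:
S_c = C_r·H/(1+e₀)·log₁₀(σ'_f/σ'_0) = 0.047×3.4/2.2×log₁₀(80.385/56.85)
    = 0.072639 × 0.15044 = 0.01093 m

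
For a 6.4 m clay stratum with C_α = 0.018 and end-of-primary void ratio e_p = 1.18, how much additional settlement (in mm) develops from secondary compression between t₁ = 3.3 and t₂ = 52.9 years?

S_s ≈ 63.7 mm

Secondary compression: S_s = C_α·H/(1+e_p)·log₁₀(t₂/t₁)
S_s = 0.018×6.4/(1+1.18)×log₁₀(52.9/3.3)
    = 0.05284 × 1.205 = 0.06367 m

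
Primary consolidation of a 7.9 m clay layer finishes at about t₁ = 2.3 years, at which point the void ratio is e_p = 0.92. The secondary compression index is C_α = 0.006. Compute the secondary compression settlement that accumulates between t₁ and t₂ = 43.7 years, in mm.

Secondary compression: S_s = C_α·H/(1+e_p)·log₁₀(t₂/t₁)
S_s = 0.006×7.9/(1+0.92)×log₁₀(43.7/2.3)
    = 0.02469 × 1.279 = 0.03157 m

S_s ≈ 31.6 mm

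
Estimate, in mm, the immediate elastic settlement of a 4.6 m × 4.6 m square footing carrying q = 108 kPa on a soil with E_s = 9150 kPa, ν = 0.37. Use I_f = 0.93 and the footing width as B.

S_e ≈ 43.6 mm

Immediate (elastic) settlement: S_e = q·B·(1−ν²)/E_s · I_f.
S_e = 108 × 4.6 × (1 − 0.37²) / 9150 × 0.93
    = 108 × 4.6 × 0.8631 / 9150 × 0.93
    = 0.04358 m = 43.58 mm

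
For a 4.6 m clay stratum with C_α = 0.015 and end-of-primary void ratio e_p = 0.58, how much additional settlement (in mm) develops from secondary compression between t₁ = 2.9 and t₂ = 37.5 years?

S_s ≈ 48.5 mm

Secondary compression: S_s = C_α·H/(1+e_p)·log₁₀(t₂/t₁)
S_s = 0.015×4.6/(1+0.58)×log₁₀(37.5/2.9)
    = 0.04367 × 1.112 = 0.04855 m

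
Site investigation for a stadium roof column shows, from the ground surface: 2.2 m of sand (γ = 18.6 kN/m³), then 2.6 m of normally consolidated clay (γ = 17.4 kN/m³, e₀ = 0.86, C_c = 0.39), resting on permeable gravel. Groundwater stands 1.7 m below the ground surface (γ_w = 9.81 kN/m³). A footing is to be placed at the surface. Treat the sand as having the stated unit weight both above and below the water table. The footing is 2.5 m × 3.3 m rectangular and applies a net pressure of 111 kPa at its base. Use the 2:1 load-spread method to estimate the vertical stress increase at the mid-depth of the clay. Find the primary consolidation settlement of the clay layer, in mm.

Mid-depth of clay below the ground surface: z = 2.2 + 2.6/2 = 3.5 m.
Total vertical stress at mid-clay: σ_v = 18.6×2.2 + 17.4×1.3 = 63.54 kPa.
Pore pressure: u = 9.81×(3.5 − 1.7) = 17.658 kPa.
Initial effective stress: σ'_0 = σ_v − u = 63.54 − 17.658 = 45.882 kPa.
Stress increase at mid-clay by the 2:1 spreading method:
Δσ = qBL/((B+z)(L+z)) = 111×2.5×3.3/((2.5+3.5)(3.3+3.5)) = 22.445 kPa
Final effective stress: σ'_f = σ'_0 + Δσ = 45.882 + 22.445 = 68.327 kPa.
Normally consolidated clay, so the full stress increment lies on the virgin compression line:
S_c = C_c·H/(1+e₀)·log₁₀(σ'_f/σ'_0) = 0.39×2.6/(1+0.86)×log₁₀(68.327/45.882)
    = 0.54516 × 0.17295 = 0.09429 m

S_c ≈ 94.3 mm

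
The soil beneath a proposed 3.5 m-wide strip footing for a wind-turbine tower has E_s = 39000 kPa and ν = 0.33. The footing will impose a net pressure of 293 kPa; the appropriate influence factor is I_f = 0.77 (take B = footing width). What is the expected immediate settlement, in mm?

Immediate (elastic) settlement: S_e = q·B·(1−ν²)/E_s · I_f.
S_e = 293 × 3.5 × (1 − 0.33²) / 39000 × 0.77
    = 293 × 3.5 × 0.8911 / 39000 × 0.77
    = 0.01804 m = 18.04 mm

S_e ≈ 18 mm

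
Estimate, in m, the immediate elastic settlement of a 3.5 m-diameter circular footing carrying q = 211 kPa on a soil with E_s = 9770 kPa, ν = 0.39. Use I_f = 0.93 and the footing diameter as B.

Immediate (elastic) settlement: S_e = q·B·(1−ν²)/E_s · I_f.
S_e = 211 × 3.5 × (1 − 0.39²) / 9770 × 0.93
    = 211 × 3.5 × 0.8479 / 9770 × 0.93
    = 0.05961 m

S_e ≈ 0.0596 m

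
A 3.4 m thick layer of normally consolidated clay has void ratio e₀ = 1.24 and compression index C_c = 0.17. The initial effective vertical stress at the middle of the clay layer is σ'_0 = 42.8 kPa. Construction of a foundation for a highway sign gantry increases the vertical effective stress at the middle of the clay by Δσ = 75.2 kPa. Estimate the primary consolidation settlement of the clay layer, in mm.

S_c ≈ 114 mm

Final effective stress: σ'_f = σ'_0 + Δσ = 42.8 + 75.2 = 118 kPa.
Normally consolidated clay, so the full stress increment lies on the virgin compression line:
S_c = C_c·H/(1+e₀)·log₁₀(σ'_f/σ'_0) = 0.17×3.4/(1+1.24)×log₁₀(118/42.8)
    = 0.25804 × 0.44044 = 0.1137 m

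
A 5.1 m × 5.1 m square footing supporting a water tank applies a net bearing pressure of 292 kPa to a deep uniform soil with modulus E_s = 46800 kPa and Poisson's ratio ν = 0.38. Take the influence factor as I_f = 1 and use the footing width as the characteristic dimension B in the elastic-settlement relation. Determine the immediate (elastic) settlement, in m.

Immediate (elastic) settlement: S_e = q·B·(1−ν²)/E_s · I_f.
S_e = 292 × 5.1 × (1 − 0.38²) / 46800 × 1
    = 292 × 5.1 × 0.8556 / 46800 × 1
    = 0.02723 m

S_e ≈ 0.0272 m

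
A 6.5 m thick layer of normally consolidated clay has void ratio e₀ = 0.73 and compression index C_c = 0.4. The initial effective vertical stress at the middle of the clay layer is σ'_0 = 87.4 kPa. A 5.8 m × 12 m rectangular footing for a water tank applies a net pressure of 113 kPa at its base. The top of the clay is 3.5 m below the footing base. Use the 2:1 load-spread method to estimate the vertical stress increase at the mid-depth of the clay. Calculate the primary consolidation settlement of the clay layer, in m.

Mid-depth of clay below the footing base: z = 3.5 + 6.5/2 = 6.75 m.
Stress increase at mid-clay by the 2:1 spreading method:
Δσ = qBL/((B+z)(L+z)) = 113×5.8×12/((5.8+6.75)(12+6.75)) = 33.423 kPa
Final effective stress: σ'_f = σ'_0 + Δσ = 87.4 + 33.423 = 120.82 kPa.
Normally consolidated clay, so the full stress increment lies on the virgin compression line:
S_c = C_c·H/(1+e₀)·log₁₀(σ'_f/σ'_0) = 0.4×6.5/(1+0.73)×log₁₀(120.82/87.4)
    = 1.5029 × 0.14063 = 0.2114 m

S_c ≈ 0.211 m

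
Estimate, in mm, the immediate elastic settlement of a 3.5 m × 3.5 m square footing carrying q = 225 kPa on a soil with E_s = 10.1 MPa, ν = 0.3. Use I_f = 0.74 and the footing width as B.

S_e ≈ 52.5 mm

Immediate (elastic) settlement: S_e = q·B·(1−ν²)/E_s · I_f.
E_s = 10.1 MPa = 10100 kPa.
S_e = 225 × 3.5 × (1 − 0.3²) / 10100 × 0.74
    = 225 × 3.5 × 0.91 / 10100 × 0.74
    = 0.05251 m = 52.51 mm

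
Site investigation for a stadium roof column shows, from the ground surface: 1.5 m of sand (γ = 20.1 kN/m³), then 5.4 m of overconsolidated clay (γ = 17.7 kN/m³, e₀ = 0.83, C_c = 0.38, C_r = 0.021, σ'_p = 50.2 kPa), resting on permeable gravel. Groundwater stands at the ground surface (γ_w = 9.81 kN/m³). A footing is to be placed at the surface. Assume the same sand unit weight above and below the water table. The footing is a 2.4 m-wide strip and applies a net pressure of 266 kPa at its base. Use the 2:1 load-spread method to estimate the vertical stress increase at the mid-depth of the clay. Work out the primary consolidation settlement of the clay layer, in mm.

S_c ≈ 485 mm

Mid-depth of clay below the ground surface: z = 1.5 + 5.4/2 = 4.2 m.
Total vertical stress at mid-clay: σ_v = 20.1×1.5 + 17.7×2.7 = 77.94 kPa.
Pore pressure: u = 9.81×(4.2 − 0) = 41.202 kPa.
Initial effective stress: σ'_0 = σ_v − u = 77.94 − 41.202 = 36.738 kPa.
Stress increase at mid-clay by the 2:1 spreading method:
Δσ = qB/(B+z) = 266×2.4/(2.4+4.2) = 96.727 kPa
Final effective stress: σ'_f = 36.738 + 96.727 = 133.47 kPa.
σ'_f = 133.47 > σ'_p = 50.2 kPa, so the stress path crosses the preconsolidation pressure — recompression up to σ'_p, then virgin compression beyond:
S_c = H/(1+e₀)·[C_r·log₁₀(σ'_p/σ'_0) + C_c·log₁₀(σ'_f/σ'_p)]
    = 5.4/1.83 × [0.021×log₁₀(50.2/36.738) + 0.38×log₁₀(133.47/50.2)]
    = 2.9508 × [0.0028474 + 0.16138] = 0.4846 m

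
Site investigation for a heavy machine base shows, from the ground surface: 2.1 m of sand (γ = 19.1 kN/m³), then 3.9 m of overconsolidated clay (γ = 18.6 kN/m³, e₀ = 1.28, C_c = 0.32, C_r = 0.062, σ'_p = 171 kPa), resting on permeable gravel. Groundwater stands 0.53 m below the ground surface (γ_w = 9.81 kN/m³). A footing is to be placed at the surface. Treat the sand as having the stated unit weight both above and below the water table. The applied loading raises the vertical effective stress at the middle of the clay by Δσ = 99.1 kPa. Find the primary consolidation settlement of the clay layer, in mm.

Mid-depth of clay below the ground surface: z = 2.1 + 3.9/2 = 4.05 m.
Total vertical stress at mid-clay: σ_v = 19.1×2.1 + 18.6×1.95 = 76.38 kPa.
Pore pressure: u = 9.81×(4.05 − 0.53) = 34.531 kPa.
Initial effective stress: σ'_0 = σ_v − u = 76.38 − 34.531 = 41.849 kPa.
Final effective stress: σ'_f = 41.849 + 99.1 = 140.95 kPa.
σ'_f = 140.95 ≤ σ'_p = 171 kPa, so the clay remains overconsolidated and only the recompression index applies:
S_c = C_r·H/(1+e₀)·log₁₀(σ'_f/σ'_0) = 0.062×3.9/2.28×log₁₀(140.95/41.849)
    = 0.10605 × 0.52738 = 0.05593 m

S_c ≈ 55.9 mm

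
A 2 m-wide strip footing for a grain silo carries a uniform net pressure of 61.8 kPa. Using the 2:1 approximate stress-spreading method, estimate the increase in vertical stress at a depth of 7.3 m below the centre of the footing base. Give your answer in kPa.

By the 2:1 method the load spreads at 1 horizontal : 2 vertical, so at depth z the loaded area has grown by z in each plan dimension:
Δσ = qB/(B+z) = 61.8×2/(2+7.3) = 13.29 kPa

Δσ_z ≈ 13.3 kPa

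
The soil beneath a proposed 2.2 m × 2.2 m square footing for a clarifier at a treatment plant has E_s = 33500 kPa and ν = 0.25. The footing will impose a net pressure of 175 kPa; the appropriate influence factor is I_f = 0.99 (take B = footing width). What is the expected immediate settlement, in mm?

S_e ≈ 10.7 mm

Immediate (elastic) settlement: S_e = q·B·(1−ν²)/E_s · I_f.
S_e = 175 × 2.2 × (1 − 0.25²) / 33500 × 0.99
    = 175 × 2.2 × 0.9375 / 33500 × 0.99
    = 0.01067 m = 10.67 mm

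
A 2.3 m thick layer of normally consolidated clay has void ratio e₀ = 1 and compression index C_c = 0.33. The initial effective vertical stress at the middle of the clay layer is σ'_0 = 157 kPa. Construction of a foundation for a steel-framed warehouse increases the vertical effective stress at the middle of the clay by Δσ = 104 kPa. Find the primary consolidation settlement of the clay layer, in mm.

Final effective stress: σ'_f = σ'_0 + Δσ = 157 + 104 = 261 kPa.
Normally consolidated clay, so the full stress increment lies on the virgin compression line:
S_c = C_c·H/(1+e₀)·log₁₀(σ'_f/σ'_0) = 0.33×2.3/(1+1)×log₁₀(261/157)
    = 0.3795 × 0.22074 = 0.08377 m

S_c ≈ 83.8 mm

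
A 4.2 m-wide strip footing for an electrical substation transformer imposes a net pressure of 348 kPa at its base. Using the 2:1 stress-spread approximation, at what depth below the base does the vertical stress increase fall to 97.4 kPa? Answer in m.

z ≈ 10.8 m

2:1 spreading — at depth z the loaded area has grown by z in each plan dimension:
qB/(B+z) = Δσ_z ⇒ z = qB/Δσ_z − B = 348×4.2/97.4 − 4.2 = 10.81 m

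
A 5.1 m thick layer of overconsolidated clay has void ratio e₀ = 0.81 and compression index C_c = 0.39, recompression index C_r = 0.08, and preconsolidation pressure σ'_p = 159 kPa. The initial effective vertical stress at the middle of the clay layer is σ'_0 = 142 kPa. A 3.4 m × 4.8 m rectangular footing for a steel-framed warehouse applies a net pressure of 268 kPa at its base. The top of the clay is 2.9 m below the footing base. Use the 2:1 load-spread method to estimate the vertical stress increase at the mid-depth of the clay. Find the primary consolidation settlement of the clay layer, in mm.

S_c ≈ 96.6 mm

Mid-depth of clay below the footing base: z = 2.9 + 5.1/2 = 5.45 m.
Stress increase at mid-clay by the 2:1 spreading method:
Δσ = qBL/((B+z)(L+z)) = 268×3.4×4.8/((3.4+5.45)(4.8+5.45)) = 48.216 kPa
Final effective stress: σ'_f = 142 + 48.216 = 190.22 kPa.
σ'_f = 190.22 > σ'_p = 159 kPa, so the stress path crosses the preconsolidation pressure — recompression up to σ'_p, then virgin compression beyond:
S_c = H/(1+e₀)·[C_r·log₁₀(σ'_p/σ'_0) + C_c·log₁₀(σ'_f/σ'_p)]
    = 5.1/1.81 × [0.08×log₁₀(159/142) + 0.39×log₁₀(190.22/159)]
    = 2.8177 × [0.0039287 + 0.030365] = 0.09663 m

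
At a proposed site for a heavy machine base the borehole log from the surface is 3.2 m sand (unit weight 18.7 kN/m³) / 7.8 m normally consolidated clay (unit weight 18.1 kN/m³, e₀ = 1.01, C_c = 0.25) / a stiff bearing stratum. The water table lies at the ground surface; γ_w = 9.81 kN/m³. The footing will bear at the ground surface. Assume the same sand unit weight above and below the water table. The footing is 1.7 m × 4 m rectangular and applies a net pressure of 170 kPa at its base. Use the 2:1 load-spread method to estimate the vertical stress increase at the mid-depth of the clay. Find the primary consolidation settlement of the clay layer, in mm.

S_c ≈ 75 mm

Mid-depth of clay below the ground surface: z = 3.2 + 7.8/2 = 7.1 m.
Total vertical stress at mid-clay: σ_v = 18.7×3.2 + 18.1×3.9 = 130.43 kPa.
Pore pressure: u = 9.81×(7.1 − 0) = 69.651 kPa.
Initial effective stress: σ'_0 = σ_v − u = 130.43 − 69.651 = 60.779 kPa.
Stress increase at mid-clay by the 2:1 spreading method:
Δσ = qBL/((B+z)(L+z)) = 170×1.7×4/((1.7+7.1)(4+7.1)) = 11.835 kPa
Final effective stress: σ'_f = σ'_0 + Δσ = 60.779 + 11.835 = 72.614 kPa.
Normally consolidated clay, so the full stress increment lies on the virgin compression line:
S_c = C_c·H/(1+e₀)·log₁₀(σ'_f/σ'_0) = 0.25×7.8/(1+1.01)×log₁₀(72.614/60.779)
    = 0.97015 × 0.077267 = 0.07496 m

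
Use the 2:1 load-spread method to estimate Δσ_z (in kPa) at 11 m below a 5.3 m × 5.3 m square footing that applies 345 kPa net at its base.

Δσ_z ≈ 36.5 kPa

By the 2:1 method the load spreads at 1 horizontal : 2 vertical, so at depth z the loaded area has grown by z in each plan dimension:
Δσ = qBL/((B+z)(L+z)) = 345×5.3×5.3/((5.3+11)(5.3+11)) = 36.475 kPa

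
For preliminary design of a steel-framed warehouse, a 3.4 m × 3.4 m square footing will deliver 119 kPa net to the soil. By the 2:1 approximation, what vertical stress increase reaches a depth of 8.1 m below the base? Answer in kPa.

Δσ_z ≈ 10.4 kPa

By the 2:1 method the load spreads at 1 horizontal : 2 vertical, so at depth z the loaded area has grown by z in each plan dimension:
Δσ = qBL/((B+z)(L+z)) = 119×3.4×3.4/((3.4+8.1)(3.4+8.1)) = 10.402 kPa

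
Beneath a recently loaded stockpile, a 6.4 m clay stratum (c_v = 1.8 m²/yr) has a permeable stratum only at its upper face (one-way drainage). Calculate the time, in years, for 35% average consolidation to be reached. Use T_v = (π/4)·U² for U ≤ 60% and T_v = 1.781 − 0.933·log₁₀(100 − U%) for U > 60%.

Drainage path length: H_d = H = 6.4 m (single drainage).
U ≤ 60%: T_v = (π/4)·U² = (π/4)×0.35² = 0.096211.
t = T_v·H_d²/c_v = 0.096211×6.4²/1.8 = 2.189 years.

t ≈ 2.19 years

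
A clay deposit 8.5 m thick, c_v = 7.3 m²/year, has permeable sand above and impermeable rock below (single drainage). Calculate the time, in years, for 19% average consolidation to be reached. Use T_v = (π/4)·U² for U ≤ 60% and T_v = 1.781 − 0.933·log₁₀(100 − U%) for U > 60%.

t ≈ 0.281 years

Drainage path length: H_d = H = 8.5 m (single drainage).
U ≤ 60%: T_v = (π/4)·U² = (π/4)×0.19² = 0.028353.
t = T_v·H_d²/c_v = 0.028353×8.5²/7.3 = 0.2806 years.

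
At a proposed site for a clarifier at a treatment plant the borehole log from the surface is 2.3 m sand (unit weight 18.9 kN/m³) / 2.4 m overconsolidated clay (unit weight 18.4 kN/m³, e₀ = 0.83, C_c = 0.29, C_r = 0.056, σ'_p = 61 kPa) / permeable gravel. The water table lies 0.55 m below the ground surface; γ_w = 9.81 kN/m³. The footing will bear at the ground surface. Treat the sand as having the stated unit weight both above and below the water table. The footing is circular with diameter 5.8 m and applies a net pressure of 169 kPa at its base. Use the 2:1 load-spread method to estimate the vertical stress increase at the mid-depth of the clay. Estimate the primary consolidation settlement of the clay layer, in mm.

S_c ≈ 102 mm

Mid-depth of clay below the ground surface: z = 2.3 + 2.4/2 = 3.5 m.
Total vertical stress at mid-clay: σ_v = 18.9×2.3 + 18.4×1.2 = 65.55 kPa.
Pore pressure: u = 9.81×(3.5 − 0.55) = 28.94 kPa.
Initial effective stress: σ'_0 = σ_v − u = 65.55 − 28.94 = 36.61 kPa.
Stress increase at mid-clay by the 2:1 spreading method:
Δσ ≈ qD²/(D+z)² = 169×5.8²/(5.8+3.5)² = 65.732 kPa
Final effective stress: σ'_f = 36.61 + 65.732 = 102.34 kPa.
σ'_f = 102.34 > σ'_p = 61 kPa, so the stress path crosses the preconsolidation pressure — recompression up to σ'_p, then virgin compression beyond:
S_c = H/(1+e₀)·[C_r·log₁₀(σ'_p/σ'_0) + C_c·log₁₀(σ'_f/σ'_p)]
    = 2.4/1.83 × [0.056×log₁₀(61/36.61) + 0.29×log₁₀(102.34/61)]
    = 1.3115 × [0.012417 + 0.065168] = 0.1018 m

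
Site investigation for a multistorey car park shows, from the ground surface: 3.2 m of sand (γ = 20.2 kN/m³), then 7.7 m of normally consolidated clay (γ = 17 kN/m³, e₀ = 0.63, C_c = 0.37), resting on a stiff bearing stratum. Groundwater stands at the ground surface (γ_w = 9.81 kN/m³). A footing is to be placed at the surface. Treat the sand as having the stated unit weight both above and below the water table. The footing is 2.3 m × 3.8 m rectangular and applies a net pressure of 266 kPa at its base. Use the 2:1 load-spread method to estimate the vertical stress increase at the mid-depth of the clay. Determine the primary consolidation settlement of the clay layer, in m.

Mid-depth of clay below the ground surface: z = 3.2 + 7.7/2 = 7.05 m.
Total vertical stress at mid-clay: σ_v = 20.2×3.2 + 17×3.85 = 130.09 kPa.
Pore pressure: u = 9.81×(7.05 − 0) = 69.16 kPa.
Initial effective stress: σ'_0 = σ_v − u = 130.09 − 69.16 = 60.93 kPa.
Stress increase at mid-clay by the 2:1 spreading method:
Δσ = qBL/((B+z)(L+z)) = 266×2.3×3.8/((2.3+7.05)(3.8+7.05)) = 22.917 kPa
Final effective stress: σ'_f = σ'_0 + Δσ = 60.93 + 22.917 = 83.847 kPa.
Normally consolidated clay, so the full stress increment lies on the virgin compression line:
S_c = C_c·H/(1+e₀)·log₁₀(σ'_f/σ'_0) = 0.37×7.7/(1+0.63)×log₁₀(83.847/60.93)
    = 1.7479 × 0.13866 = 0.2424 m

S_c ≈ 0.242 m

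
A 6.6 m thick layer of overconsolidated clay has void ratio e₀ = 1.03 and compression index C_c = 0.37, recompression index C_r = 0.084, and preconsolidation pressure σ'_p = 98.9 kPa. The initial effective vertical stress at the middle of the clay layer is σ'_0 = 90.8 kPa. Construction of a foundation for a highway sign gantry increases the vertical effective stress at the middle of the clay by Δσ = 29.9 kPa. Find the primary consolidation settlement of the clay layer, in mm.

Final effective stress: σ'_f = 90.8 + 29.9 = 120.7 kPa.
σ'_f = 120.7 > σ'_p = 98.9 kPa, so the stress path crosses the preconsolidation pressure — recompression up to σ'_p, then virgin compression beyond:
S_c = H/(1+e₀)·[C_r·log₁₀(σ'_p/σ'_0) + C_c·log₁₀(σ'_f/σ'_p)]
    = 6.6/2.03 × [0.084×log₁₀(98.9/90.8) + 0.37×log₁₀(120.7/98.9)]
    = 3.2512 × [0.0031173 + 0.032009] = 0.1142 m

S_c ≈ 114 mm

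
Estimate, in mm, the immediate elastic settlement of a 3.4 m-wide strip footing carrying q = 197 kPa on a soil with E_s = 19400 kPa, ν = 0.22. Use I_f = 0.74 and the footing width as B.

S_e ≈ 24.3 mm

Immediate (elastic) settlement: S_e = q·B·(1−ν²)/E_s · I_f.
S_e = 197 × 3.4 × (1 − 0.22²) / 19400 × 0.74
    = 197 × 3.4 × 0.9516 / 19400 × 0.74
    = 0.02431 m = 24.31 mm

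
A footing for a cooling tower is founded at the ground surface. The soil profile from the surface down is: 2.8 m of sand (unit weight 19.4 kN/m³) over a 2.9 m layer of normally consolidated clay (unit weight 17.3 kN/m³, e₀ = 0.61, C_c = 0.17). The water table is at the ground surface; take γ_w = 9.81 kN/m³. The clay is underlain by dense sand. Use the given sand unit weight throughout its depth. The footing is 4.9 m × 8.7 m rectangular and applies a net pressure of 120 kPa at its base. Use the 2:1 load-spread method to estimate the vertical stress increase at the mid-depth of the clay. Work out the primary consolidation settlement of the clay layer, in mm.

S_c ≈ 101 mm

Mid-depth of clay below the ground surface: z = 2.8 + 2.9/2 = 4.25 m.
Total vertical stress at mid-clay: σ_v = 19.4×2.8 + 17.3×1.45 = 79.405 kPa.
Pore pressure: u = 9.81×(4.25 − 0) = 41.693 kPa.
Initial effective stress: σ'_0 = σ_v − u = 79.405 − 41.693 = 37.712 kPa.
Stress increase at mid-clay by the 2:1 spreading method:
Δσ = qBL/((B+z)(L+z)) = 120×4.9×8.7/((4.9+4.25)(8.7+4.25)) = 43.172 kPa
Final effective stress: σ'_f = σ'_0 + Δσ = 37.712 + 43.172 = 80.884 kPa.
Normally consolidated clay, so the full stress increment lies on the virgin compression line:
S_c = C_c·H/(1+e₀)·log₁₀(σ'_f/σ'_0) = 0.17×2.9/(1+0.61)×log₁₀(80.884/37.712)
    = 0.30621 × 0.33138 = 0.1015 m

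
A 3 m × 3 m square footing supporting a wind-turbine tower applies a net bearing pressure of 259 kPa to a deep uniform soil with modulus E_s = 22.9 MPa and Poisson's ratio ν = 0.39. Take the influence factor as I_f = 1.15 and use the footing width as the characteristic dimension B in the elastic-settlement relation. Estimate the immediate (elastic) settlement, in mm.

Immediate (elastic) settlement: S_e = q·B·(1−ν²)/E_s · I_f.
E_s = 22.9 MPa = 22900 kPa.
S_e = 259 × 3 × (1 − 0.39²) / 22900 × 1.15
    = 259 × 3 × 0.8479 / 22900 × 1.15
    = 0.03308 m = 33.08 mm

S_e ≈ 33.1 mm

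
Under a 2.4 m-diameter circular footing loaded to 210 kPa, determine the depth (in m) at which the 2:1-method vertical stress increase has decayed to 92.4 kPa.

2:1 spreading — at depth z the loaded area has grown by z in each plan dimension:
qD²/(D+z)² = Δσ_z ⇒ z = D(√(q/Δσ_z) − 1) = 2.4×(√(210/92.4) − 1) = 1.218 m

z ≈ 1.22 m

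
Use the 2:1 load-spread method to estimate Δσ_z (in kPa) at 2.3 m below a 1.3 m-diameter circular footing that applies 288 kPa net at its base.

Δσ_z ≈ 37.6 kPa

By the 2:1 method the load spreads at 1 horizontal : 2 vertical, so at depth z the loaded area has grown by z in each plan dimension:
Δσ ≈ qD²/(D+z)² = 288×1.3²/(1.3+2.3)² = 37.556 kPa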